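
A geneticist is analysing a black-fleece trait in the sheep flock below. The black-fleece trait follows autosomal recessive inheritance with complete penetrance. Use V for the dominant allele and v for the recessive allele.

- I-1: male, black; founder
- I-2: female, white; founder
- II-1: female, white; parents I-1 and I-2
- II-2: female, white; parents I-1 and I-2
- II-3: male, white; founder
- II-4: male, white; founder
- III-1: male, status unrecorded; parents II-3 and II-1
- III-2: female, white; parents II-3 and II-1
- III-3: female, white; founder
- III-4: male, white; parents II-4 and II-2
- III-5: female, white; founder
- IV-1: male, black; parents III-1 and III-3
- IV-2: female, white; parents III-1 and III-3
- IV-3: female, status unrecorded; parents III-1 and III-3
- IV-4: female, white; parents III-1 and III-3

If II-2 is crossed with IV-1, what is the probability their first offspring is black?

1/2

II-2 is white so carries V and received v from I-1 (vv), so II-2 is Vv.
IV-1 is black, so IV-1 is vv.
The cross gives 1/2 Vv : 1/2 vv, so P(offspring is black) = 1/2.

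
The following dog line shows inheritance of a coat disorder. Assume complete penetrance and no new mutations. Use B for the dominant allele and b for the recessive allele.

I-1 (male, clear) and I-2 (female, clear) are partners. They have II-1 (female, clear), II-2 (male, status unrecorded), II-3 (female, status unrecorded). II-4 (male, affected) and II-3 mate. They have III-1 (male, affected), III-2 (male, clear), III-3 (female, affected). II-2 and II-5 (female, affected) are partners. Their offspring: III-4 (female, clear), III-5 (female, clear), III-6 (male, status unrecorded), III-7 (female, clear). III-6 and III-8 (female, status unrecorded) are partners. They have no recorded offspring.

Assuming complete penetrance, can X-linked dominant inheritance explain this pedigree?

No assignment of genotypes under X-linked dominant satisfies every parent–offspring relationship, so the pedigree is inconsistent.

No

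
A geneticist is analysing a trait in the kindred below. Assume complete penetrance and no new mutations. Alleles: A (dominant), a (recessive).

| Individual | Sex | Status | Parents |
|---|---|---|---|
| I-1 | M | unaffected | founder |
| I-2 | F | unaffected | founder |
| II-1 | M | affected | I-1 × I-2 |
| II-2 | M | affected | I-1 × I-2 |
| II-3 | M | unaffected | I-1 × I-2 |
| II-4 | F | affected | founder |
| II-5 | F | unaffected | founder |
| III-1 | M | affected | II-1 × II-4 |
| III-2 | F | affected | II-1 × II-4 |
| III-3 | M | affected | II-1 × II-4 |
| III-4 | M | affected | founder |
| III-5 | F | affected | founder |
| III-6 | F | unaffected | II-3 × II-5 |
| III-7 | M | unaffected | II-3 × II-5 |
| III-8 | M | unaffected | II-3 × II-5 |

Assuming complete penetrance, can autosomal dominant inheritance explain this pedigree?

Under autosomal dominant, II-1 (affected, male) cannot arise from I-1 (unaffected) × I-2 (unaffected).

No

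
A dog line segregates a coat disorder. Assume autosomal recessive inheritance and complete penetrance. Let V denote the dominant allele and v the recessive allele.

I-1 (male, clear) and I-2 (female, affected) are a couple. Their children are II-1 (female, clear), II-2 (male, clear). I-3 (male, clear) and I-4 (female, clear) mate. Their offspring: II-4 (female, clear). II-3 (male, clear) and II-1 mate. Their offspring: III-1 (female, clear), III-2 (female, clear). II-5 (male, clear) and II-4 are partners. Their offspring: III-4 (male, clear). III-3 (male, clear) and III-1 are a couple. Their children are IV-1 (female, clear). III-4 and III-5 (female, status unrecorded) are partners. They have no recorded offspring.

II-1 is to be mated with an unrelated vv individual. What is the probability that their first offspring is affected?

1/2

II-1 is clear so carries V and received v from I-2 (vv), so II-1 is Vv.
The cross gives 1/2 Vv : 1/2 vv, so P(offspring is affected) = 1/2.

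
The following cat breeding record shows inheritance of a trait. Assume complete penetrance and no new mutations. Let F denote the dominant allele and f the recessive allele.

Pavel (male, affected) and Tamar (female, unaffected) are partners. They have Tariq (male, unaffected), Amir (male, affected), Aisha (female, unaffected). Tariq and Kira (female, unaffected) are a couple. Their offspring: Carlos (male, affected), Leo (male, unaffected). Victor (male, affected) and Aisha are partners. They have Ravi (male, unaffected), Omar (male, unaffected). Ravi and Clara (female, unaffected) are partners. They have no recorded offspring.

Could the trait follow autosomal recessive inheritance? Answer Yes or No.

Yes

A consistent assignment under autosomal recessive exists: Pavel ff, Tamar Ff, Tariq Ff, Amir ff, Aisha Ff, Kira Ff, Victor ff, Carlos ff, Leo FF, Ravi Ff, Omar Ff, Clara FF.
In this assignment every recorded phenotype matches its genotype and every non-founder's genotype is obtainable from its parents' genotypes, so the pedigree is consistent.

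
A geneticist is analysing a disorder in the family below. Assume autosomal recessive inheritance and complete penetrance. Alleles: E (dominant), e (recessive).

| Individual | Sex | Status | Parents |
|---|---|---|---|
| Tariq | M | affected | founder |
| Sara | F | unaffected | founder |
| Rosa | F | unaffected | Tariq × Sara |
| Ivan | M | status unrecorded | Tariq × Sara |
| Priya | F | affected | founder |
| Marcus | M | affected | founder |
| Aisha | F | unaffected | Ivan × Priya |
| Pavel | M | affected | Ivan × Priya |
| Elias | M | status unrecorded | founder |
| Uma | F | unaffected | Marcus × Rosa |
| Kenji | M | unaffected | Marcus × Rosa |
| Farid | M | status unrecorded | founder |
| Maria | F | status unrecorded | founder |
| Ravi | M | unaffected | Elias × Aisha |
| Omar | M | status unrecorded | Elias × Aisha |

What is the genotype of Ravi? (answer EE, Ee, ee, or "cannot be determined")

Ravi's phenotype allows EE or Ee, and no parent or child forces a single allele at both positions; consistent genotype assignments exist with Ravi as EE or Ee.

cannot be determined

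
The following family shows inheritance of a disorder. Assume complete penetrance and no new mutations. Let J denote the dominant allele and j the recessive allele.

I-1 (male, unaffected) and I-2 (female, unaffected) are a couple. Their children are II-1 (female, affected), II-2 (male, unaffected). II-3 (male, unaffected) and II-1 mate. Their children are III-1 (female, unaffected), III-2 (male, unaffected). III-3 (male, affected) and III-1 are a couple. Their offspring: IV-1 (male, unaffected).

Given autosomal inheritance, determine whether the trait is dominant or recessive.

I-1 and I-2 are both unaffected yet have an affected child II-1. Under dominance, an affected child requires at least one affected parent, so the trait cannot be dominant.

recessive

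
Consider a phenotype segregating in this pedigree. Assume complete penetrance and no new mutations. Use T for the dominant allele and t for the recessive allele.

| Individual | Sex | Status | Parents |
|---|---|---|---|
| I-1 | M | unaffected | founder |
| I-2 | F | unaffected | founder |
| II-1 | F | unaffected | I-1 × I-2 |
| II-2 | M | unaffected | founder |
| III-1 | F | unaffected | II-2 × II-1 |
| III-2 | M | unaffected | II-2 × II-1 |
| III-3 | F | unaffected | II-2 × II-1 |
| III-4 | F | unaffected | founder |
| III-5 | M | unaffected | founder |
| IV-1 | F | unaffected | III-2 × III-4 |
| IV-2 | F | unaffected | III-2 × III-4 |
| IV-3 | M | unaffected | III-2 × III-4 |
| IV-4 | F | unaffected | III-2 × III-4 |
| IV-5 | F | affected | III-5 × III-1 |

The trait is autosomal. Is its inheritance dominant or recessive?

III-5 and III-1 are both unaffected yet have an affected child IV-5. Under dominance, an affected child requires at least one affected parent, so the trait cannot be dominant.

recessive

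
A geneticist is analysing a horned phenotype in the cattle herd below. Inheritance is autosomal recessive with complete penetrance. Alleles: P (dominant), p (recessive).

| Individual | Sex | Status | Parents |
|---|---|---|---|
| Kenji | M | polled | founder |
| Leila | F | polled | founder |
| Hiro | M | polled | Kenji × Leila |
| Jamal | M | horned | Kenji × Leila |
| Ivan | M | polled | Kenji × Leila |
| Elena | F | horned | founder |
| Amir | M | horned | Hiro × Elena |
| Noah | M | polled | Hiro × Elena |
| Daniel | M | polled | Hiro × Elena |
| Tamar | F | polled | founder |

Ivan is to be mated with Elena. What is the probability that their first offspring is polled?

2/3

Kenji is polled so carries P and passed p to Jamal (pp), so Kenji is Pp.
Leila is polled so carries P and passed p to Jamal (pp), so Leila is Pp.
Ivan is a polled offspring of Kenji (Pp) × Leila (Pp), whose cross gives 1/4 PP : 1/2 Pp : 1/4 pp; conditioning on being polled, Ivan is PP with probability 1/3, Pp with probability 2/3.
Elena is horned, so Elena is pp.
Summing over parental genotype combinations, P(offspring is polled) = 1/3·1 + 2/3·1/2 = 2/3.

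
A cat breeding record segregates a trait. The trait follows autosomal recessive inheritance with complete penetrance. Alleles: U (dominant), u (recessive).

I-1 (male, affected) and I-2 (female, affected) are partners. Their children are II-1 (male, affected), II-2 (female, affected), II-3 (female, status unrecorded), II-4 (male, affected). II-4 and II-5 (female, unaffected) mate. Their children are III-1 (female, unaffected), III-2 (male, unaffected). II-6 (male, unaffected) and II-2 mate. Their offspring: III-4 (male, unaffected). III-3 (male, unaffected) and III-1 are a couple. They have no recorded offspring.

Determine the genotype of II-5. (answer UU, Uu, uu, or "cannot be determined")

cannot be determined

II-5's phenotype allows UU or Uu, and no parent or child forces a single allele at both positions; consistent genotype assignments exist with II-5 as UU or Uu.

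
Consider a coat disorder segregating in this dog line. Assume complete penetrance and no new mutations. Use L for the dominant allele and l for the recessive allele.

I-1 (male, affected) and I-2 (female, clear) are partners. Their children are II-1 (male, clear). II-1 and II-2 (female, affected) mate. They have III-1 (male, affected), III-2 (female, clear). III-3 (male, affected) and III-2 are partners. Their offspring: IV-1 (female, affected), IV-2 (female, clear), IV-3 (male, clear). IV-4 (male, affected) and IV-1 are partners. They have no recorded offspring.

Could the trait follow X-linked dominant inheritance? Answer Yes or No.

No

Under X-linked dominant, IV-2 (clear, female) cannot arise from III-3 (affected) × III-2 (clear).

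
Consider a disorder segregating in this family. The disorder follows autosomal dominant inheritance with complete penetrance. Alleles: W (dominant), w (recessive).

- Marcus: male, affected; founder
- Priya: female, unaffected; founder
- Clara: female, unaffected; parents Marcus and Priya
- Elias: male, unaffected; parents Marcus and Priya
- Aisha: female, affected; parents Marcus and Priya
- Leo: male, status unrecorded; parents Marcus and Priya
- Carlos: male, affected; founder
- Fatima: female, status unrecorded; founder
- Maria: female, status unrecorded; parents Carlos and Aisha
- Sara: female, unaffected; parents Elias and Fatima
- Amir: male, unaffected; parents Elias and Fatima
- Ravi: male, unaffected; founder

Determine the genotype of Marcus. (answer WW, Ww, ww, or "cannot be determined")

Ww

From phenotype alone, Marcus is WW or Ww.
Marcus is affected so carries W and passed w to Clara (ww), so Marcus is Ww.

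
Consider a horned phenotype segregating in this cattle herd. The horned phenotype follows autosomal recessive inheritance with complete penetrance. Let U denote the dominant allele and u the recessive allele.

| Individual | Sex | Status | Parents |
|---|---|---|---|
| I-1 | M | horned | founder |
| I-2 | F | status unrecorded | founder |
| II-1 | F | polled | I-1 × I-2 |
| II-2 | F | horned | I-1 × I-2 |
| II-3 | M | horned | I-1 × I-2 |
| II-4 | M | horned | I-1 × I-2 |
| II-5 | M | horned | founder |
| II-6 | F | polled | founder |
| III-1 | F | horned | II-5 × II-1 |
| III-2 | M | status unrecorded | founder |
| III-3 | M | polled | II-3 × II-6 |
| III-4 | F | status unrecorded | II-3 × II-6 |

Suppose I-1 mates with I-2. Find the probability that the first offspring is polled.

I-1 is horned, so I-1 is uu.
I-2 passed U to II-1 (Uu, whose u came from I-1) and passed u to II-2 (uu), so I-2 is Uu.
The cross gives 1/2 Uu : 1/2 uu, so P(offspring is polled) = 1/2.

1/2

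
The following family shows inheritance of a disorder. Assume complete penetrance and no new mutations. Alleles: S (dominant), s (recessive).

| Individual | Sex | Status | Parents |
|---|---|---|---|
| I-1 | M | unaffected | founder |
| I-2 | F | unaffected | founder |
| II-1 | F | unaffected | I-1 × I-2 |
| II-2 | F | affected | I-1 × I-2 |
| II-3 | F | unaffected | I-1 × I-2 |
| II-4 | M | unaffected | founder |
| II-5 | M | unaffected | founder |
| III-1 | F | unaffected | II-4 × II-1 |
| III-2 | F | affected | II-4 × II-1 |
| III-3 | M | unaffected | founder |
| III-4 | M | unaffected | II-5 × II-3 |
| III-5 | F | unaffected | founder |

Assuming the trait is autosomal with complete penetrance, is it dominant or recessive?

I-1 and I-2 are both unaffected yet have an affected child II-2. Under dominance, an affected child requires at least one affected parent, so the trait cannot be dominant.

recessive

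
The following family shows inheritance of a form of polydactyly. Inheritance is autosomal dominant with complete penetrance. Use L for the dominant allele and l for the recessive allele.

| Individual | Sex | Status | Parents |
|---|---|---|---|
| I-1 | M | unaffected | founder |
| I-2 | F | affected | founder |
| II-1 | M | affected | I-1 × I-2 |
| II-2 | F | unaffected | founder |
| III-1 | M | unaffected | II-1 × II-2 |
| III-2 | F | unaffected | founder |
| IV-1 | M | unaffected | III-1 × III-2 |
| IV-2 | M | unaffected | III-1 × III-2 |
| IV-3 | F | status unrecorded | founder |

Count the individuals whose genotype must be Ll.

1

Obligate heterozygotes: II-1 is affected so carries L and received l from I-1 (ll), so II-1 is Ll.
Every other individual is either homozygous by phenotype or has at least one consistent homozygous assignment, so the count is 1.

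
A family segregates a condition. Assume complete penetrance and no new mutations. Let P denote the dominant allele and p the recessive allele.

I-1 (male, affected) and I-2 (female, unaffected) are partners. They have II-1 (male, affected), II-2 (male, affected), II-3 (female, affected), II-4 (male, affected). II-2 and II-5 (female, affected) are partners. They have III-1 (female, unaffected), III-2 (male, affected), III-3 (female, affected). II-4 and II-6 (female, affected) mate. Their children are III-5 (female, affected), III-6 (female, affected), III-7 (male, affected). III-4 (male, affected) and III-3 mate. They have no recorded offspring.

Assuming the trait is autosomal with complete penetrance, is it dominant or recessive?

dominant

II-2 and II-5 are both affected yet have an unaffected child III-1. Under a recessive model two affected parents are homozygous and every child would be affected, so the trait cannot be recessive.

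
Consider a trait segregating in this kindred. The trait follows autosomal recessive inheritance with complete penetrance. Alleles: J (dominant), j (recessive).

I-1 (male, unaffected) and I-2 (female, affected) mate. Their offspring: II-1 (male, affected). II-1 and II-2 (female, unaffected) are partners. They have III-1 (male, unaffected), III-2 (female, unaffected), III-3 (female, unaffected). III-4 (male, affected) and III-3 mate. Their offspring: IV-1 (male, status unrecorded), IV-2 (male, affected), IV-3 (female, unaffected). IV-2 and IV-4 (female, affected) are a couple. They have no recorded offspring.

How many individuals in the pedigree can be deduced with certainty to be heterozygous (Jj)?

Obligate heterozygotes: I-1 is unaffected so carries J and passed j to II-1 (jj), so I-1 is Jj; III-1 is unaffected so carries J and received j from II-1 (jj), so III-1 is Jj; III-2 is unaffected so carries J and received j from II-1 (jj), so III-2 is Jj; III-3 is unaffected so carries J and received j from II-1 (jj), so III-3 is Jj; IV-3 is unaffected so carries J and received j from III-4 (jj), so IV-3 is Jj.
Every other individual is either homozygous by phenotype or has at least one consistent homozygous assignment, so the count is 5.

5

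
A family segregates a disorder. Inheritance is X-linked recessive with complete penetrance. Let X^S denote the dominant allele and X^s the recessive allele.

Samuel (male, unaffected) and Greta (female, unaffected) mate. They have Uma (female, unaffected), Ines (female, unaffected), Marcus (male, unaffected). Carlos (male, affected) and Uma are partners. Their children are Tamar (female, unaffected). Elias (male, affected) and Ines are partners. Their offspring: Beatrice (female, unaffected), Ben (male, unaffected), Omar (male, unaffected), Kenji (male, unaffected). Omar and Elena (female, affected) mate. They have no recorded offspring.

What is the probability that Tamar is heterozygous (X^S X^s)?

1

Tamar is unaffected so carries S and received s from Carlos (X^s Y), so Tamar is X^S X^s, giving P(X^S X^s) = 1.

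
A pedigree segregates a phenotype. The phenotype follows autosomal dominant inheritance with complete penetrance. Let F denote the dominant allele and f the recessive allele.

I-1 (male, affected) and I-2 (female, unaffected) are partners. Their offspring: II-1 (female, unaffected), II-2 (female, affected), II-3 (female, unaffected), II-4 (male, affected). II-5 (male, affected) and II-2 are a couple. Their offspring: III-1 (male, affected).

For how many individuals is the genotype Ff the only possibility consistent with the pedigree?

Obligate heterozygotes: I-1 is affected so carries F and passed f to II-1 (ff), so I-1 is Ff; II-2 is affected so carries F and received f from I-2 (ff), so II-2 is Ff; II-4 is affected so carries F and received f from I-2 (ff), so II-4 is Ff.
Every other individual is either homozygous by phenotype or has at least one consistent homozygous assignment, so the count is 3.

3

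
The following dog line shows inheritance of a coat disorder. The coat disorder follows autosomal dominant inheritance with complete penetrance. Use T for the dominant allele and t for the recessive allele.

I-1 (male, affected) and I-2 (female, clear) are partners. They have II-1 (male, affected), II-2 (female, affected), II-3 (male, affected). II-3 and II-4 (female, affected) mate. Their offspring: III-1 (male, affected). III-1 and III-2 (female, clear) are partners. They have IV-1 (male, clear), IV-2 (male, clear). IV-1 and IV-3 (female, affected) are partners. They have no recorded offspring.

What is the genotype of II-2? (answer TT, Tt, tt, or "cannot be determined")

From phenotype alone, II-2 is TT or Tt.
II-2 is affected so carries T and received t from I-2 (tt), so II-2 is Tt.

Tt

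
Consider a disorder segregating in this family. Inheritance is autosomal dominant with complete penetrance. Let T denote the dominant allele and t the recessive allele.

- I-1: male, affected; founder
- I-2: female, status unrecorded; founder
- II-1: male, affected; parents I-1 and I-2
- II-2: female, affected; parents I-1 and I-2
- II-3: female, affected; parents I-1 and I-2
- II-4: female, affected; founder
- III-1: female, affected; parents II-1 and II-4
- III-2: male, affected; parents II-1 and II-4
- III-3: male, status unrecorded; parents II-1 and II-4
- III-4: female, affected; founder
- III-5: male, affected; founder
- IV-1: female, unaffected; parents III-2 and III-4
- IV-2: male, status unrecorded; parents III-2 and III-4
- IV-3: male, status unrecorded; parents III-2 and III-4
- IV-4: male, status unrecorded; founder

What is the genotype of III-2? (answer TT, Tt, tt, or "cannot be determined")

From phenotype alone, III-2 is TT or Tt.
III-2 is affected so carries T and passed t to IV-1 (tt), so III-2 is Tt.

Tt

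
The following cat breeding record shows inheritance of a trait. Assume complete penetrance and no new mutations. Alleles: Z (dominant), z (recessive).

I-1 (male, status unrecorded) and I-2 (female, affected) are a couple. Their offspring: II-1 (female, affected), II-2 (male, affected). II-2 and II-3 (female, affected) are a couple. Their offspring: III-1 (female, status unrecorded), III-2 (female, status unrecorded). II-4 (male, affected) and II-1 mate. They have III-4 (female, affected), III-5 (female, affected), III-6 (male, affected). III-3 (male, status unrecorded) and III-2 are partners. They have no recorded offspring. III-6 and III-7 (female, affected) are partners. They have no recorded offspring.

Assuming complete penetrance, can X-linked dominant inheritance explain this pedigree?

A consistent assignment under X-linked dominant exists: I-1 X^Z Y, I-2 X^Z X^Z, II-1 X^Z X^Z, II-2 X^Z Y, II-3 X^Z X^Z, II-4 X^Z Y, III-1 X^Z X^Z, III-2 X^Z X^Z, III-3 X^Z Y, III-4 X^Z X^Z, III-5 X^Z X^Z, III-6 X^Z Y, III-7 X^Z X^Z.
In this assignment every recorded phenotype matches its genotype and every non-founder's genotype is obtainable from its parents' genotypes, so the pedigree is consistent.

Yes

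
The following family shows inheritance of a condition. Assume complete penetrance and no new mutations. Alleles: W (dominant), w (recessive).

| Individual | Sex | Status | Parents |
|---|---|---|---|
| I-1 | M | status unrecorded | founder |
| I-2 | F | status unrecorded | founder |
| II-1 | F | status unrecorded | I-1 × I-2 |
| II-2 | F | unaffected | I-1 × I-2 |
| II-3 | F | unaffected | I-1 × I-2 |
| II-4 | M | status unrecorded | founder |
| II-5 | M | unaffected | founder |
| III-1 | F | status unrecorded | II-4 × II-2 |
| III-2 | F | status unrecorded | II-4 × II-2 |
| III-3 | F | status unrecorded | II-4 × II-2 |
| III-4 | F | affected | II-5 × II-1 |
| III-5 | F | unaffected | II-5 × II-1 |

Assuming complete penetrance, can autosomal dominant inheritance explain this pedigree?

A consistent assignment under autosomal dominant exists: I-1 Ww, I-2 Ww, II-1 Ww, II-2 ww, II-3 ww, II-4 WW, II-5 ww, III-1 Ww, III-2 Ww, III-3 Ww, III-4 Ww, III-5 ww.
In this assignment every recorded phenotype matches its genotype and every non-founder's genotype is obtainable from its parents' genotypes, so the pedigree is consistent.

Yes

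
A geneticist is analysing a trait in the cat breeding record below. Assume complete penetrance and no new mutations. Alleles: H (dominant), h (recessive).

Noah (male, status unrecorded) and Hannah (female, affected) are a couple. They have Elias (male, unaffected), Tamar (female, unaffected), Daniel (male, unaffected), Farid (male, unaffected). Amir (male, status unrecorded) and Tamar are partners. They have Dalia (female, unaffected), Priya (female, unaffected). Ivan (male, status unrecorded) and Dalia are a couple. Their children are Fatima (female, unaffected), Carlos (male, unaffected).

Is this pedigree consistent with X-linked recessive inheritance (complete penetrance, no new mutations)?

No

Under X-linked recessive, Elias (unaffected, male) cannot arise from Noah (unrecorded) × Hannah (affected).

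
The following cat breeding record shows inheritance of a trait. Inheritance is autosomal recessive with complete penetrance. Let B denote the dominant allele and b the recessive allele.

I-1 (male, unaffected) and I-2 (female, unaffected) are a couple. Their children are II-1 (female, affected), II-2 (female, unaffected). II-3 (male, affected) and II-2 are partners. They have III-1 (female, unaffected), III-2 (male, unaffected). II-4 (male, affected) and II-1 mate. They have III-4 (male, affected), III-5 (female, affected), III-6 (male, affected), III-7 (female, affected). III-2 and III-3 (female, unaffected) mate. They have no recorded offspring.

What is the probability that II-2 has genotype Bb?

I-1 is unaffected so carries B and passed b to II-1 (bb), so I-1 is Bb.
I-2 is unaffected so carries B and passed b to II-1 (bb), so I-2 is Bb.
Their cross gives offspring ratios 1/4 BB : 1/2 Bb : 1/4 bb. Conditioning on II-2 being unaffected, P(Bb) = 1/2 / 3/4 = 2/3 before taking II-2's own offspring into account.
II-3 is affected, so II-3 is bb.
Now use II-2's offspring. Probability of each recorded status — unaffected daughter III-1: 1/2 if II-2 is Bb, 1 if BB; unaffected son III-2: 1/2 if II-2 is Bb, 1 if BB.
Bayes: P(Bb) = 2/3·1/4 / (2/3·1/4 + 1/3·1) = 1/3.

1/3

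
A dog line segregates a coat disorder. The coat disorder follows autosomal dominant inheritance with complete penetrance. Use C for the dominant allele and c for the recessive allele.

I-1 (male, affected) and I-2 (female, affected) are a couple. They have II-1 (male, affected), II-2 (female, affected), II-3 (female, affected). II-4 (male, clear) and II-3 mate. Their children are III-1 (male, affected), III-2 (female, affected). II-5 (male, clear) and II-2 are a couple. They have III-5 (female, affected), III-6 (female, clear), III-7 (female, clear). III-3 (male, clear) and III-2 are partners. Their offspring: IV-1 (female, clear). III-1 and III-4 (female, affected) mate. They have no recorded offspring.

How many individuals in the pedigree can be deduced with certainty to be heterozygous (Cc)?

Obligate heterozygotes: II-2 is affected so carries C and passed c to III-6 (cc), so II-2 is Cc; III-1 is affected so carries C and received c from II-4 (cc), so III-1 is Cc; III-2 is affected so carries C and received c from II-4 (cc), so III-2 is Cc; III-5 is affected so carries C and received c from II-5 (cc), so III-5 is Cc.
Every other individual is either homozygous by phenotype or has at least one consistent homozygous assignment, so the count is 4.

4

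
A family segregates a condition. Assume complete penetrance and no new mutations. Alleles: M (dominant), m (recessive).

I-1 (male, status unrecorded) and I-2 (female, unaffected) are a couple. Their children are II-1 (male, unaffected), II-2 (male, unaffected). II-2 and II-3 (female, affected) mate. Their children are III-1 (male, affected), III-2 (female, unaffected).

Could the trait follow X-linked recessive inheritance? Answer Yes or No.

A consistent assignment under X-linked recessive exists: I-1 X^M Y, I-2 X^M X^M, II-1 X^M Y, II-2 X^M Y, II-3 X^m X^m, III-1 X^m Y, III-2 X^M X^m.
In this assignment every recorded phenotype matches its genotype and every non-founder's genotype is obtainable from its parents' genotypes, so the pedigree is consistent.

Yes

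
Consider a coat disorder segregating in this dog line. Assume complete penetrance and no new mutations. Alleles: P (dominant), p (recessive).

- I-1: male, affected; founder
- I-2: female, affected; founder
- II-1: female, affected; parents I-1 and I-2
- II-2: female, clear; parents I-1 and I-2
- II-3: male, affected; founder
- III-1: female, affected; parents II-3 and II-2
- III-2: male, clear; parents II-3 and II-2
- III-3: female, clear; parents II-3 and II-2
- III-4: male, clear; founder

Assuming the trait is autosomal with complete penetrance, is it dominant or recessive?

I-1 and I-2 are both affected yet have a clear child II-2. Under a recessive model two affected parents are homozygous and every child would be affected, so the trait cannot be recessive.

dominant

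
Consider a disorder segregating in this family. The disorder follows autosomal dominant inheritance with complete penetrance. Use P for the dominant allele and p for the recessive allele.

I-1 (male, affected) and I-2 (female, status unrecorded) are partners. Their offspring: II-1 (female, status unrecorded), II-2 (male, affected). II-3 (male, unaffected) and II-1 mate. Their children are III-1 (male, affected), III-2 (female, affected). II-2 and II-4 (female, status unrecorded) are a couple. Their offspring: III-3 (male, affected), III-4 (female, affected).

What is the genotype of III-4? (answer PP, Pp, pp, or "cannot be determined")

cannot be determined

III-4's phenotype allows PP or Pp, and no parent or child forces a single allele at both positions; consistent genotype assignments exist with III-4 as PP or Pp.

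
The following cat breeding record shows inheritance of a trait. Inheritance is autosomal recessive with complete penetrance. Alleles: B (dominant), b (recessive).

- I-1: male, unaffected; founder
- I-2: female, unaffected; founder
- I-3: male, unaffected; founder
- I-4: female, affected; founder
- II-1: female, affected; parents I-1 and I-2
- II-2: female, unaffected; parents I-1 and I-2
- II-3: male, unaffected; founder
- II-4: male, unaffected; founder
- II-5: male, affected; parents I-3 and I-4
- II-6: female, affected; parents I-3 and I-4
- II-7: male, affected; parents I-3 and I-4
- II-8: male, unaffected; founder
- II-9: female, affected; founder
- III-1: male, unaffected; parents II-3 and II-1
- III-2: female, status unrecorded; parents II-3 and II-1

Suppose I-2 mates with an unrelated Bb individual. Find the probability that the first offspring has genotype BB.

1/4

I-2 is unaffected so carries B and passed b to II-1 (bb), so I-2 is Bb.
The cross gives 1/4 BB : 1/2 Bb : 1/4 bb, so P(offspring has genotype BB) = 1/4.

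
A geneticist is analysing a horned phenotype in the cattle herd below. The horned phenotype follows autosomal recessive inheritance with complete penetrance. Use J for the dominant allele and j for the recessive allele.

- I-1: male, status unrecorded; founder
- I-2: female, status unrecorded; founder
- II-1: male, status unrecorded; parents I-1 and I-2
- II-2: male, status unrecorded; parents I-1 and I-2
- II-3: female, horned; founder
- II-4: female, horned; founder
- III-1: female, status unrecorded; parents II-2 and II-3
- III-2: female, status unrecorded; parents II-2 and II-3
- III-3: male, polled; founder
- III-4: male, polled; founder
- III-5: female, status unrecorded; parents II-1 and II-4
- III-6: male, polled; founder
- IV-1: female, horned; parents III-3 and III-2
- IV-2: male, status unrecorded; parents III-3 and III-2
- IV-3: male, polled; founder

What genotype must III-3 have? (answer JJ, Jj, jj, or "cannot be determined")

From phenotype alone, III-3 is JJ or Jj.
III-3 is polled so carries J and passed j to IV-1 (jj), so III-3 is Jj.

Jj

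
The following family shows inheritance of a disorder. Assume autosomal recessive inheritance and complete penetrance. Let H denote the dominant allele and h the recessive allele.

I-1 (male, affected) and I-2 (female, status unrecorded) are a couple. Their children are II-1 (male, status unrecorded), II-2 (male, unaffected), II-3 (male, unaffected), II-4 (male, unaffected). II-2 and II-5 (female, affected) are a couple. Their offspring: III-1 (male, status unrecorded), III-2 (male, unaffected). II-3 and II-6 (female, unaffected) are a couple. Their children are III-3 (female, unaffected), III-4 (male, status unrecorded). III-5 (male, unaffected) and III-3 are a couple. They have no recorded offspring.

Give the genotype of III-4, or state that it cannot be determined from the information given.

III-4's phenotype is unrecorded, and no parent or child forces a single allele at both positions; consistent genotype assignments exist with III-4 as HH or Hh or hh.

cannot be determined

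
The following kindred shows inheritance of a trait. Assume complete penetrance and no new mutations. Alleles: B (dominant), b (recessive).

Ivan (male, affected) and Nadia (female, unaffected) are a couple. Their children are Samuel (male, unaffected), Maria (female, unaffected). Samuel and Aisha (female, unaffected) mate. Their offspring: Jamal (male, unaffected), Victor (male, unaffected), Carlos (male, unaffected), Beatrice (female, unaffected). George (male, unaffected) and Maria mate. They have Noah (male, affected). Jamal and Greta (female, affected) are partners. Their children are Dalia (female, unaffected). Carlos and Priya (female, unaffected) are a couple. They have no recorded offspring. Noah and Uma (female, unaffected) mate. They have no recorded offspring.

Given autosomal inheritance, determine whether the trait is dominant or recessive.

recessive

George and Maria are both unaffected yet have an affected child Noah. Under dominance, an affected child requires at least one affected parent, so the trait cannot be dominant.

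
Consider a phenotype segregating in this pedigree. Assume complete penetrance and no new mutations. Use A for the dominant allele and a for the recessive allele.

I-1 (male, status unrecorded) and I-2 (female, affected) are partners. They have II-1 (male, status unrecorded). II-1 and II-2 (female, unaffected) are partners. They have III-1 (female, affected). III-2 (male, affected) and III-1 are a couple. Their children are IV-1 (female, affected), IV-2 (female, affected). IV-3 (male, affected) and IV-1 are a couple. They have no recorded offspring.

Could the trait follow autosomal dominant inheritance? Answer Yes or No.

Yes

A consistent assignment under autosomal dominant exists: I-1 AA, I-2 AA, II-1 AA, II-2 aa, III-1 Aa, III-2 AA, IV-1 AA, IV-2 AA, IV-3 AA.
In this assignment every recorded phenotype matches its genotype and every non-founder's genotype is obtainable from its parents' genotypes, so the pedigree is consistent.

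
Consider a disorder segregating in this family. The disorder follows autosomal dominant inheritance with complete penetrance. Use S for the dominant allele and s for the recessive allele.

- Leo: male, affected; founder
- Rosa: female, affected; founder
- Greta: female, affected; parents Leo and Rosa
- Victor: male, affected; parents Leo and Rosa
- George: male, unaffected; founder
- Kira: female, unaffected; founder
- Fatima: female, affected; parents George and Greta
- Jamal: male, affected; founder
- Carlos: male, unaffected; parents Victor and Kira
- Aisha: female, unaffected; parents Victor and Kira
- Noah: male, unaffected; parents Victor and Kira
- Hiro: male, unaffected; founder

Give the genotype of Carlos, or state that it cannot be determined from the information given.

ss

Carlos is unaffected, so Carlos is ss.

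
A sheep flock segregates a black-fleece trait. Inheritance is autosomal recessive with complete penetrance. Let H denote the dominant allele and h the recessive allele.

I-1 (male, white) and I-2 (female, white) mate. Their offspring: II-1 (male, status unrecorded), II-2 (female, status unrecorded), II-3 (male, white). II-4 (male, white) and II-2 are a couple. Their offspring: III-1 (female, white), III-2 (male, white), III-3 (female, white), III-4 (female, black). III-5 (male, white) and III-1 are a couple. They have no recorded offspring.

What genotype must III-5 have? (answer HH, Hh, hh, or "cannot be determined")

III-5's phenotype allows HH or Hh, and no parent or child forces a single allele at both positions; consistent genotype assignments exist with III-5 as HH or Hh.

cannot be determined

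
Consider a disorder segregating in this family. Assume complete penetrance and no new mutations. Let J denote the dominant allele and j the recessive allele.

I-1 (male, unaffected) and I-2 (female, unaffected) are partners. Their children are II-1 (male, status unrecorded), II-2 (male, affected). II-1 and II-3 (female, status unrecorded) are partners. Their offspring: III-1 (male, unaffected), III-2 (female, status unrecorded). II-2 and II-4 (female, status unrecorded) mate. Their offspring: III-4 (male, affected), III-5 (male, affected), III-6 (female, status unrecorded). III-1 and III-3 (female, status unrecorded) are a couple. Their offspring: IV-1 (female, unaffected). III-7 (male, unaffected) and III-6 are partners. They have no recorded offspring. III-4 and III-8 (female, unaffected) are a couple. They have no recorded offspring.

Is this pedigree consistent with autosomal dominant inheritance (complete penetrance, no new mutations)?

No

Under autosomal dominant, II-2 (affected, male) cannot arise from I-1 (unaffected) × I-2 (unaffected).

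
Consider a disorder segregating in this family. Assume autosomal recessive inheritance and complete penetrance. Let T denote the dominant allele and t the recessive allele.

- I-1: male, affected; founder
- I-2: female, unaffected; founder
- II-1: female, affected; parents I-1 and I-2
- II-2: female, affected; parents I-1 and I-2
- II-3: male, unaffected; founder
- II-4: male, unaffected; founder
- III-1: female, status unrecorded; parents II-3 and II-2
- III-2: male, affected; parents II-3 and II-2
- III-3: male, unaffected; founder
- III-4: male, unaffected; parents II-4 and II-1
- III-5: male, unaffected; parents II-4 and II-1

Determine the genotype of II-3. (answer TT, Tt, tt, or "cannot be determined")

Tt

From phenotype alone, II-3 is TT or Tt.
II-3 is unaffected so carries T and passed t to III-2 (tt), so II-3 is Tt.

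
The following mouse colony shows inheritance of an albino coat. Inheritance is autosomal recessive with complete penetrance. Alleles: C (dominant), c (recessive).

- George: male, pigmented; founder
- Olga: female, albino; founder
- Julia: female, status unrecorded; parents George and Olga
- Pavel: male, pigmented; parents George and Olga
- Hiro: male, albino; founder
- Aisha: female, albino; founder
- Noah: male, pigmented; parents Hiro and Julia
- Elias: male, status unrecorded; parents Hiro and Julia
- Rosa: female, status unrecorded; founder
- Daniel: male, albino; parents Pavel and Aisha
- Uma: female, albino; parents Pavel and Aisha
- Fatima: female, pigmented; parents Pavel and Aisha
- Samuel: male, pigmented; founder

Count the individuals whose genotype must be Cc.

4

Obligate heterozygotes: Julia passed C to Noah (Cc, whose c came from Hiro) and received c from Olga (cc), so Julia is Cc; Pavel is pigmented so carries C and received c from Olga (cc), so Pavel is Cc; Noah is pigmented so carries C and received c from Hiro (cc), so Noah is Cc; Fatima is pigmented so carries C and received c from Aisha (cc), so Fatima is Cc.
Every other individual is either homozygous by phenotype or has at least one consistent homozygous assignment, so the count is 4.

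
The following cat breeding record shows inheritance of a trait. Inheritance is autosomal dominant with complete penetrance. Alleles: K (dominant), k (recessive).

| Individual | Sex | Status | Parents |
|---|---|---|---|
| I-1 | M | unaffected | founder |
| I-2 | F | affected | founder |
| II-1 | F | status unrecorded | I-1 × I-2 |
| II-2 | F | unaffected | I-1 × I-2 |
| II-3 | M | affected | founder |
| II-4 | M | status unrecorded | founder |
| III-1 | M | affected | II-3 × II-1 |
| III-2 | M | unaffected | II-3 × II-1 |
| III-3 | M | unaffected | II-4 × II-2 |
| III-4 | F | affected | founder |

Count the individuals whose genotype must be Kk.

2

Obligate heterozygotes: I-2 is affected so carries K and passed k to II-2 (kk), so I-2 is Kk; II-3 is affected so carries K and passed k to III-2 (kk), so II-3 is Kk.
Every other individual is either homozygous by phenotype or has at least one consistent homozygous assignment, so the count is 2.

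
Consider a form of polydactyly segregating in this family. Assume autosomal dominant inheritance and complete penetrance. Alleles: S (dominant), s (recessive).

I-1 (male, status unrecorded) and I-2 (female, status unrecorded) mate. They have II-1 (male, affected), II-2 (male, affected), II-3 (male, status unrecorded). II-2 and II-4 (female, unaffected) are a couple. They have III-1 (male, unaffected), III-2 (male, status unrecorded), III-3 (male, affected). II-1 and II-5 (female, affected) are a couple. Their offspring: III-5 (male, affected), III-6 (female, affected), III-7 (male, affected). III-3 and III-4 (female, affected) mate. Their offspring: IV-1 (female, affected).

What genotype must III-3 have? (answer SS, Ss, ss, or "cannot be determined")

Ss

From phenotype alone, III-3 is SS or Ss.
III-3 is affected so carries S and received s from II-4 (ss), so III-3 is Ss.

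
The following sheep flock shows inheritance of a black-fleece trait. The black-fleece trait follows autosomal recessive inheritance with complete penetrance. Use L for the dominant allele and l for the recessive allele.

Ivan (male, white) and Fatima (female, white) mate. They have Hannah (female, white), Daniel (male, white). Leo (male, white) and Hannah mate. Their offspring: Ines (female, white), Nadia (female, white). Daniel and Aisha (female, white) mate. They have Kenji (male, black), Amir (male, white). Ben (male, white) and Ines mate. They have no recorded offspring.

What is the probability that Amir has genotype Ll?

Daniel is white so carries L and passed l to Kenji (ll), so Daniel is Ll.
Aisha is white so carries L and passed l to Kenji (ll), so Aisha is Ll.
Their cross gives offspring ratios 1/4 LL : 1/2 Ll : 1/4 ll. Conditioning on Amir being white, P(Ll) = 1/2 / 3/4 = 2/3.

2/3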